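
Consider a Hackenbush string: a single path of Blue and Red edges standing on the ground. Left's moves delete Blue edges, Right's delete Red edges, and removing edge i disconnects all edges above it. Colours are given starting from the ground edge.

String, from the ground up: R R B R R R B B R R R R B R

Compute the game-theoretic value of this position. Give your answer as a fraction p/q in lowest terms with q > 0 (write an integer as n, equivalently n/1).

1 of 14 · R · max L −∞ · min R 0 so -1
2 of 14 · RR · max L −∞ · min R -1 so -2
3 of 14 · RRB · max L -2 · min R -1 so -3/2
4 of 14 · RRBR · max L -2 · min R -3/2 so -7/4
5 of 14 · RRBRR · max L -2 · min R -7/4 so -15/8
6 of 14 · RRBRRR · max L -2 · min R -15/8 so -31/16
7 of 14 · RRBRRRB · max L -31/16 · min R -15/8 so -61/32
8 of 14 · RRBRRRBB · max L -61/32 · min R -15/8 so -121/64
9 of 14 · RRBRRRBBR · max L -61/32 · min R -121/64 so -243/128
10 of 14 · RRBRRRBBRR · max L -61/32 · min R -243/128 so -487/256
11 of 14 · RRBRRRBBRRR · max L -61/32 · min R -487/256 so -975/512
12 of 14 · RRBRRRBBRRRR · max L -61/32 · min R -975/512 so -1951/1024
13 of 14 · RRBRRRBBRRRRB · max L -1951/1024 · min R -975/512 so -3901/2048
14 of 14 · RRBRRRBBRRRRBR · max L -1951/1024 · min R -3901/2048 so -7803/4096

-7803/4096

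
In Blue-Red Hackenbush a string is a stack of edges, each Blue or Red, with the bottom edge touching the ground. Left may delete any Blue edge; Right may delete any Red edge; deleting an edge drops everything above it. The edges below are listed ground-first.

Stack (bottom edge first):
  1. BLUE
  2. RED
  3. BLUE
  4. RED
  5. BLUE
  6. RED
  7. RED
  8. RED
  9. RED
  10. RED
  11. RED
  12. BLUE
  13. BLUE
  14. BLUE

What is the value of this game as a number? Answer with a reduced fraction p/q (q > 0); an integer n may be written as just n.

Recurse on prefixes of the 14-edge string BLUE RED BLUE RED BLUE RED RED RED RED RED RED BLUE BLUE BLUE:
B: Left { 0 }, Right { none } → simplest 1
BR: Left { 0 }, Right { 1 } → simplest 1/2
BRB: Left { 0,1/2 }, Right { 1 } → simplest 3/4
BRBR: Left { 0,1/2 }, Right { 3/4,1 } → simplest 5/8
BRBRB: Left { 0,1/2,5/8 }, Right { 3/4,1 } → simplest 11/16
BRBRBR: Left { 0,1/2,5/8 }, Right { 11/16,3/4,1 } → simplest 21/32
BRBRBRR: Left { 0,1/2,5/8 }, Right { 21/32,11/16,3/4,1 } → simplest 41/64
BRBRBRRR: Left { 0,1/2,5/8 }, Right { 41/64,21/32,11/16,3/4,1 } → simplest 81/128
BRBRBRRRR: Left { 0,1/2,5/8 }, Right { 81/128,41/64,21/32,11/16,3/4,1 } → simplest 161/256
BRBRBRRRRR: Left { 0,1/2,5/8 }, Right { 161/256,81/128,41/64,21/32,11/16,3/4,1 } → simplest 321/512
BRBRBRRRRRR: Left { 0,1/2,5/8 }, Right { 321/512,161/256,81/128,41/64,21/32,11/16,3/4,1 } → simplest 641/1024
BRBRBRRRRRRB: Left { 0,1/2,5/8,641/1024 }, Right { 321/512,161/256,81/128,41/64,21/32,11/16,3/4,1 } → simplest 1283/2048
BRBRBRRRRRRBB: Left { 0,1/2,5/8,641/1024,1283/2048 }, Right { 321/512,161/256,81/128,41/64,21/32,11/16,3/4,1 } → simplest 2567/4096
BRBRBRRRRRRBBB: Left { 0,1/2,5/8,641/1024,1283/2048,2567/4096 }, Right { 321/512,161/256,81/128,41/64,21/32,11/16,3/4,1 } → simplest 5135/8192

5135/8192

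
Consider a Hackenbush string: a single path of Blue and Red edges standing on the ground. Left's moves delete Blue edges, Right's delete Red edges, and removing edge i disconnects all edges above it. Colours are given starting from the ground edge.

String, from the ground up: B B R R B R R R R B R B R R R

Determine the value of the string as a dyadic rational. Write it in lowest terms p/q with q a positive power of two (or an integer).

Build value(s[:k]) for k = 1..15, string s = B B R R B R R R R B R B R R R.
B: Left { 0 }, Right { — } gives simplest 1
BB: Left { 0 1 }, Right { — } gives simplest 2
BBR: Left { 0 1 }, Right { 2 } gives simplest 3/2
BBRR: Left { 0 1 }, Right { 3/2 2 } gives simplest 5/4
BBRRB: Left { 0 1 5/4 }, Right { 3/2 2 } gives simplest 11/8
BBRRBR: Left { 0 1 5/4 }, Right { 11/8 3/2 2 } gives simplest 21/16
BBRRBRR: Left { 0 1 5/4 }, Right { 21/16 11/8 3/2 2 } gives simplest 41/32
BBRRBRRR: Left { 0 1 5/4 }, Right { 41/32 21/16 11/8 3/2 2 } gives simplest 81/64
BBRRBRRRR: Left { 0 1 5/4 }, Right { 81/64 41/32 21/16 11/8 3/2 2 } gives simplest 161/128
BBRRBRRRRB: Left { 0 1 5/4 161/128 }, Right { 81/64 41/32 21/16 11/8 3/2 2 } gives simplest 323/256
BBRRBRRRRBR: Left { 0 1 5/4 161/128 }, Right { 323/256 81/64 41/32 21/16 11/8 3/2 2 } gives simplest 645/512
BBRRBRRRRBRB: Left { 0 1 5/4 161/128 645/512 }, Right { 323/256 81/64 41/32 21/16 11/8 3/2 2 } gives simplest 1291/1024
BBRRBRRRRBRBR: Left { 0 1 5/4 161/128 645/512 }, Right { 1291/1024 323/256 81/64 41/32 21/16 11/8 3/2 2 } gives simplest 2581/2048
BBRRBRRRRBRBRR: Left { 0 1 5/4 161/128 645/512 }, Right { 2581/2048 1291/1024 323/256 81/64 41/32 21/16 11/8 3/2 2 } gives simplest 5161/4096
BBRRBRRRRBRBRRR: Left { 0 1 5/4 161/128 645/512 }, Right { 5161/4096 2581/2048 1291/1024 323/256 81/64 41/32 21/16 11/8 3/2 2 } gives simplest 10321/8192

10321/8192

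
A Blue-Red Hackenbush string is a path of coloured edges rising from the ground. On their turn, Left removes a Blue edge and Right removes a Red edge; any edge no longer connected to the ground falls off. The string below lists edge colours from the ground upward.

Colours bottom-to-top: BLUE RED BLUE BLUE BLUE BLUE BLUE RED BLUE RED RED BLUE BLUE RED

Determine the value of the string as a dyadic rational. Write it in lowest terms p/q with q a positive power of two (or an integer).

8013/8192

step 1: add BLUE to get B; options L={ 0 } R={ (no moves) } => 1
step 2: add RED to get BR; options L={ 0 } R={ 1 } => 1/2
step 3: add BLUE to get BRB; options L={ 0 1/2 } R={ 1 } => 3/4
step 4: add BLUE to get BRBB; options L={ 0 1/2 3/4 } R={ 1 } => 7/8
step 5: add BLUE to get BRBBB; options L={ 0 1/2 3/4 7/8 } R={ 1 } => 15/16
step 6: add BLUE to get BRBBBB; options L={ 0 1/2 3/4 7/8 15/16 } R={ 1 } => 31/32
step 7: add BLUE to get BRBBBBB; options L={ 0 1/2 3/4 7/8 15/16 31/32 } R={ 1 } => 63/64
step 8: add RED to get BRBBBBBR; options L={ 0 1/2 3/4 7/8 15/16 31/32 } R={ 63/64 1 } => 125/128
step 9: add BLUE to get BRBBBBBRB; options L={ 0 1/2 3/4 7/8 15/16 31/32 125/128 } R={ 63/64 1 } => 251/256
step 10: add RED to get BRBBBBBRBR; options L={ 0 1/2 3/4 7/8 15/16 31/32 125/128 } R={ 251/256 63/64 1 } => 501/512
step 11: add RED to get BRBBBBBRBRR; options L={ 0 1/2 3/4 7/8 15/16 31/32 125/128 } R={ 501/512 251/256 63/64 1 } => 1001/1024
step 12: add BLUE to get BRBBBBBRBRRB; options L={ 0 1/2 3/4 7/8 15/16 31/32 125/128 1001/1024 } R={ 501/512 251/256 63/64 1 } => 2003/2048
step 13: add BLUE to get BRBBBBBRBRRBB; options L={ 0 1/2 3/4 7/8 15/16 31/32 125/128 1001/1024 2003/2048 } R={ 501/512 251/256 63/64 1 } => 4007/4096
step 14: add RED to get BRBBBBBRBRRBBR; options L={ 0 1/2 3/4 7/8 15/16 31/32 125/128 1001/1024 2003/2048 } R={ 4007/4096 501/512 251/256 63/64 1 } => 8013/8192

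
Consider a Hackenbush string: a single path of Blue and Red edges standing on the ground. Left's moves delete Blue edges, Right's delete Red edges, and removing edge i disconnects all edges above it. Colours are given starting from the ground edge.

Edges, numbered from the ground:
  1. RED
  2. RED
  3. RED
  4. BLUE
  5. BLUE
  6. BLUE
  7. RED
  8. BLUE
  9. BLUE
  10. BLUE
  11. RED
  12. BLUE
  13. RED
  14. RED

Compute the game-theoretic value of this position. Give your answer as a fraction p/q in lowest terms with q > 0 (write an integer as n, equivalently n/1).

g(R) = { ∅ | 0 } — -1
g(RR) = { ∅ | -1 0 } — -2
g(RRR) = { ∅ | -2 -1 0 } — -3
g(RRRB) = { -3 | -2 -1 0 } — -5/2
g(RRRBB) = { -3 -5/2 | -2 -1 0 } — -9/4
g(RRRBBB) = { -3 -5/2 -9/4 | -2 -1 0 } — -17/8
g(RRRBBBR) = { -3 -5/2 -9/4 | -17/8 -2 -1 0 } — -35/16
g(RRRBBBRB) = { -3 -5/2 -9/4 -35/16 | -17/8 -2 -1 0 } — -69/32
g(RRRBBBRBB) = { -3 -5/2 -9/4 -35/16 -69/32 | -17/8 -2 -1 0 } — -137/64
g(RRRBBBRBBB) = { -3 -5/2 -9/4 -35/16 -69/32 -137/64 | -17/8 -2 -1 0 } — -273/128
g(RRRBBBRBBBR) = { -3 -5/2 -9/4 -35/16 -69/32 -137/64 | -273/128 -17/8 -2 -1 0 } — -547/256
g(RRRBBBRBBBRB) = { -3 -5/2 -9/4 -35/16 -69/32 -137/64 -547/256 | -273/128 -17/8 -2 -1 0 } — -1093/512
g(RRRBBBRBBBRBR) = { -3 -5/2 -9/4 -35/16 -69/32 -137/64 -547/256 | -1093/512 -273/128 -17/8 -2 -1 0 } — -2187/1024
g(RRRBBBRBBBRBRR) = { -3 -5/2 -9/4 -35/16 -69/32 -137/64 -547/256 | -2187/1024 -1093/512 -273/128 -17/8 -2 -1 0 } — -4375/2048

-4375/2048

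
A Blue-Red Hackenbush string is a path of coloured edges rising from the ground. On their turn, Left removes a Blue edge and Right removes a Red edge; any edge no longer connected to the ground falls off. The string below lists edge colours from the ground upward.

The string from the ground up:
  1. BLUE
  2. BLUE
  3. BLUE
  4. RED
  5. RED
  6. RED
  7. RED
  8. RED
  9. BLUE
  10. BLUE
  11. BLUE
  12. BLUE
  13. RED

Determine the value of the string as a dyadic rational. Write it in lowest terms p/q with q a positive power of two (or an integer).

2109/1024

Build value(s[:k]) for k = 1..13, string s = BLUE BLUE BLUE RED RED RED RED RED BLUE BLUE BLUE BLUE RED.
value(B) = { 0 | · } — 1
value(BB) = { 0,1 | · } — 2
value(BBB) = { 0,1,2 | · } — 3
value(BBBR) = { 0,1,2 | 3 } — 5/2
value(BBBRR) = { 0,1,2 | 5/2,3 } — 9/4
value(BBBRRR) = { 0,1,2 | 9/4,5/2,3 } — 17/8
value(BBBRRRR) = { 0,1,2 | 17/8,9/4,5/2,3 } — 33/16
value(BBBRRRRR) = { 0,1,2 | 33/16,17/8,9/4,5/2,3 } — 65/32
value(BBBRRRRRB) = { 0,1,2,65/32 | 33/16,17/8,9/4,5/2,3 } — 131/64
value(BBBRRRRRBB) = { 0,1,2,65/32,131/64 | 33/16,17/8,9/4,5/2,3 } — 263/128
value(BBBRRRRRBBB) = { 0,1,2,65/32,131/64,263/128 | 33/16,17/8,9/4,5/2,3 } — 527/256
value(BBBRRRRRBBBB) = { 0,1,2,65/32,131/64,263/128,527/256 | 33/16,17/8,9/4,5/2,3 } — 1055/512
value(BBBRRRRRBBBBR) = { 0,1,2,65/32,131/64,263/128,527/256 | 1055/512,33/16,17/8,9/4,5/2,3 } — 2109/1024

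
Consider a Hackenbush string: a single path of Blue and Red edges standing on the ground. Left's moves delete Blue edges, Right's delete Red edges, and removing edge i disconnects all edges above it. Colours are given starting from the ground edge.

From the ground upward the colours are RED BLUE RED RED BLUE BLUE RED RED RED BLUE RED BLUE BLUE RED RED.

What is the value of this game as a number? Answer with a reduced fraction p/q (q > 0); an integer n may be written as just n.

-13223/16384

Recurse on prefixes of the 15-edge string RED BLUE RED RED BLUE BLUE RED RED RED BLUE RED BLUE BLUE RED RED:
edge 1 of 15 (RED): { (no moves) | 0 } — -1
edge 2 of 15 (BLUE): { -1 | 0 } — -1/2
edge 3 of 15 (RED): { -1 | -1/2,0 } — -3/4
edge 4 of 15 (RED): { -1 | -3/4,-1/2,0 } — -7/8
edge 5 of 15 (BLUE): { -1,-7/8 | -3/4,-1/2,0 } — -13/16
edge 6 of 15 (BLUE): { -1,-7/8,-13/16 | -3/4,-1/2,0 } — -25/32
edge 7 of 15 (RED): { -1,-7/8,-13/16 | -25/32,-3/4,-1/2,0 } — -51/64
edge 8 of 15 (RED): { -1,-7/8,-13/16 | -51/64,-25/32,-3/4,-1/2,0 } — -103/128
edge 9 of 15 (RED): { -1,-7/8,-13/16 | -103/128,-51/64,-25/32,-3/4,-1/2,0 } — -207/256
edge 10 of 15 (BLUE): { -1,-7/8,-13/16,-207/256 | -103/128,-51/64,-25/32,-3/4,-1/2,0 } — -413/512
edge 11 of 15 (RED): { -1,-7/8,-13/16,-207/256 | -413/512,-103/128,-51/64,-25/32,-3/4,-1/2,0 } — -827/1024
edge 12 of 15 (BLUE): { -1,-7/8,-13/16,-207/256,-827/1024 | -413/512,-103/128,-51/64,-25/32,-3/4,-1/2,0 } — -1653/2048
edge 13 of 15 (BLUE): { -1,-7/8,-13/16,-207/256,-827/1024,-1653/2048 | -413/512,-103/128,-51/64,-25/32,-3/4,-1/2,0 } — -3305/4096
edge 14 of 15 (RED): { -1,-7/8,-13/16,-207/256,-827/1024,-1653/2048 | -3305/4096,-413/512,-103/128,-51/64,-25/32,-3/4,-1/2,0 } — -6611/8192
edge 15 of 15 (RED): { -1,-7/8,-13/16,-207/256,-827/1024,-1653/2048 | -6611/8192,-3305/4096,-413/512,-103/128,-51/64,-25/32,-3/4,-1/2,0 } — -13223/16384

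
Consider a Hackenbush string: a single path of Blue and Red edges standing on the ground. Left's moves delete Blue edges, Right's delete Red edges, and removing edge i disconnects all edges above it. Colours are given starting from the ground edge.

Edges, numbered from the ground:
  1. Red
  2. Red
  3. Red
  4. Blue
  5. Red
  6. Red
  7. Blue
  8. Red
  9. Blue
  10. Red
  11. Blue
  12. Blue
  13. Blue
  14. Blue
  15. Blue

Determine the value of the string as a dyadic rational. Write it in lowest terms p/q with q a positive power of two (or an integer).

Recurse on prefixes of the 15-edge string Red Red Red Blue Red Red Blue Red Blue Red Blue Blue Blue Blue Blue:
1 of 15 · R · max L −∞ · min R 0 ⇒ -1
2 of 15 · RR · max L −∞ · min R -1 ⇒ -2
3 of 15 · RRR · max L −∞ · min R -2 ⇒ -3
4 of 15 · RRRB · max L -3 · min R -2 ⇒ -5/2
5 of 15 · RRRBR · max L -3 · min R -5/2 ⇒ -11/4
6 of 15 · RRRBRR · max L -3 · min R -11/4 ⇒ -23/8
7 of 15 · RRRBRRB · max L -23/8 · min R -11/4 ⇒ -45/16
8 of 15 · RRRBRRBR · max L -23/8 · min R -45/16 ⇒ -91/32
9 of 15 · RRRBRRBRB · max L -91/32 · min R -45/16 ⇒ -181/64
10 of 15 · RRRBRRBRBR · max L -91/32 · min R -181/64 ⇒ -363/128
11 of 15 · RRRBRRBRBRB · max L -363/128 · min R -181/64 ⇒ -725/256
12 of 15 · RRRBRRBRBRBB · max L -725/256 · min R -181/64 ⇒ -1449/512
13 of 15 · RRRBRRBRBRBBB · max L -1449/512 · min R -181/64 ⇒ -2897/1024
14 of 15 · RRRBRRBRBRBBBB · max L -2897/1024 · min R -181/64 ⇒ -5793/2048
15 of 15 · RRRBRRBRBRBBBBB · max L -5793/2048 · min R -181/64 ⇒ -11585/4096

-11585/4096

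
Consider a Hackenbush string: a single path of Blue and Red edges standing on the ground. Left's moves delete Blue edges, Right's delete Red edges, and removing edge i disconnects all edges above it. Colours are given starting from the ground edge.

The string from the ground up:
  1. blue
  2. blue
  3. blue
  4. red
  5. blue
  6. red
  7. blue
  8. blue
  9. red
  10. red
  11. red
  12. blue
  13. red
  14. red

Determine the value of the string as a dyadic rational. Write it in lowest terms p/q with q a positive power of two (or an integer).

Recurse on prefixes of the 14-edge string blue blue blue red blue red blue blue red red red blue red red:
b: Left { 0 }, Right { — } so simplest 1
bb: Left { 0, 1 }, Right { — } so simplest 2
bbb: Left { 0, 1, 2 }, Right { — } so simplest 3
bbbr: Left { 0, 1, 2 }, Right { 3 } so simplest 5/2
bbbrb: Left { 0, 1, 2, 5/2 }, Right { 3 } so simplest 11/4
bbbrbr: Left { 0, 1, 2, 5/2 }, Right { 11/4, 3 } so simplest 21/8
bbbrbrb: Left { 0, 1, 2, 5/2, 21/8 }, Right { 11/4, 3 } so simplest 43/16
bbbrbrbb: Left { 0, 1, 2, 5/2, 21/8, 43/16 }, Right { 11/4, 3 } so simplest 87/32
bbbrbrbbr: Left { 0, 1, 2, 5/2, 21/8, 43/16 }, Right { 87/32, 11/4, 3 } so simplest 173/64
bbbrbrbbrr: Left { 0, 1, 2, 5/2, 21/8, 43/16 }, Right { 173/64, 87/32, 11/4, 3 } so simplest 345/128
bbbrbrbbrrr: Left { 0, 1, 2, 5/2, 21/8, 43/16 }, Right { 345/128, 173/64, 87/32, 11/4, 3 } so simplest 689/256
bbbrbrbbrrrb: Left { 0, 1, 2, 5/2, 21/8, 43/16, 689/256 }, Right { 345/128, 173/64, 87/32, 11/4, 3 } so simplest 1379/512
bbbrbrbbrrrbr: Left { 0, 1, 2, 5/2, 21/8, 43/16, 689/256 }, Right { 1379/512, 345/128, 173/64, 87/32, 11/4, 3 } so simplest 2757/1024
bbbrbrbbrrrbrr: Left { 0, 1, 2, 5/2, 21/8, 43/16, 689/256 }, Right { 2757/1024, 1379/512, 345/128, 173/64, 87/32, 11/4, 3 } so simplest 5513/2048

5513/2048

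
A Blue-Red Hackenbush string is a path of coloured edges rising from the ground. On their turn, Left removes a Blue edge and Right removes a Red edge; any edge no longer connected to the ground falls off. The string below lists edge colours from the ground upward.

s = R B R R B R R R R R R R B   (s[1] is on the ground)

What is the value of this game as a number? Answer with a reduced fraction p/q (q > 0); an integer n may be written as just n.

Recurse on prefixes of the 13-edge string R B R R B R R R R R R R B:
G_1 [R]  L=[]  R=[0]  => -1
G_2 [RB]  L=[-1]  R=[0]  => -1/2
G_3 [RBR]  L=[-1]  R=[-1/2; 0]  => -3/4
G_4 [RBRR]  L=[-1]  R=[-3/4; -1/2; 0]  => -7/8
G_5 [RBRRB]  L=[-1; -7/8]  R=[-3/4; -1/2; 0]  => -13/16
G_6 [RBRRBR]  L=[-1; -7/8]  R=[-13/16; -3/4; -1/2; 0]  => -27/32
G_7 [RBRRBRR]  L=[-1; -7/8]  R=[-27/32; -13/16; -3/4; -1/2; 0]  => -55/64
G_8 [RBRRBRRR]  L=[-1; -7/8]  R=[-55/64; -27/32; -13/16; -3/4; -1/2; 0]  => -111/128
G_9 [RBRRBRRRR]  L=[-1; -7/8]  R=[-111/128; -55/64; -27/32; -13/16; -3/4; -1/2; 0]  => -223/256
G_10 [RBRRBRRRRR]  L=[-1; -7/8]  R=[-223/256; -111/128; -55/64; -27/32; -13/16; -3/4; -1/2; 0]  => -447/512
G_11 [RBRRBRRRRRR]  L=[-1; -7/8]  R=[-447/512; -223/256; -111/128; -55/64; -27/32; -13/16; -3/4; -1/2; 0]  => -895/1024
G_12 [RBRRBRRRRRRR]  L=[-1; -7/8]  R=[-895/1024; -447/512; -223/256; -111/128; -55/64; -27/32; -13/16; -3/4; -1/2; 0]  => -1791/2048
G_13 [RBRRBRRRRRRRB]  L=[-1; -7/8; -1791/2048]  R=[-895/1024; -447/512; -223/256; -111/128; -55/64; -27/32; -13/16; -3/4; -1/2; 0]  => -3581/4096

-3581/4096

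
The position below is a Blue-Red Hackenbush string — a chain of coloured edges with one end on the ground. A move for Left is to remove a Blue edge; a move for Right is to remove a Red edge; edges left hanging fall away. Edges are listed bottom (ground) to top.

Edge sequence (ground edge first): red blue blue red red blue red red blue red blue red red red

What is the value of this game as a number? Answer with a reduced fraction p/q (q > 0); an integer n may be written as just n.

r: Left { ∅ }, Right { 0 } — simplest -1
rb: Left { -1 }, Right { 0 } — simplest -1/2
rbb: Left { -1 -1/2 }, Right { 0 } — simplest -1/4
rbbr: Left { -1 -1/2 }, Right { -1/4 0 } — simplest -3/8
rbbrr: Left { -1 -1/2 }, Right { -3/8 -1/4 0 } — simplest -7/16
rbbrrb: Left { -1 -1/2 -7/16 }, Right { -3/8 -1/4 0 } — simplest -13/32
rbbrrbr: Left { -1 -1/2 -7/16 }, Right { -13/32 -3/8 -1/4 0 } — simplest -27/64
rbbrrbrr: Left { -1 -1/2 -7/16 }, Right { -27/64 -13/32 -3/8 -1/4 0 } — simplest -55/128
rbbrrbrrb: Left { -1 -1/2 -7/16 -55/128 }, Right { -27/64 -13/32 -3/8 -1/4 0 } — simplest -109/256
rbbrrbrrbr: Left { -1 -1/2 -7/16 -55/128 }, Right { -109/256 -27/64 -13/32 -3/8 -1/4 0 } — simplest -219/512
rbbrrbrrbrb: Left { -1 -1/2 -7/16 -55/128 -219/512 }, Right { -109/256 -27/64 -13/32 -3/8 -1/4 0 } — simplest -437/1024
rbbrrbrrbrbr: Left { -1 -1/2 -7/16 -55/128 -219/512 }, Right { -437/1024 -109/256 -27/64 -13/32 -3/8 -1/4 0 } — simplest -875/2048
rbbrrbrrbrbrr: Left { -1 -1/2 -7/16 -55/128 -219/512 }, Right { -875/2048 -437/1024 -109/256 -27/64 -13/32 -3/8 -1/4 0 } — simplest -1751/4096
rbbrrbrrbrbrrr: Left { -1 -1/2 -7/16 -55/128 -219/512 }, Right { -1751/4096 -875/2048 -437/1024 -109/256 -27/64 -13/32 -3/8 -1/4 0 } — simplest -3503/8192

-3503/8192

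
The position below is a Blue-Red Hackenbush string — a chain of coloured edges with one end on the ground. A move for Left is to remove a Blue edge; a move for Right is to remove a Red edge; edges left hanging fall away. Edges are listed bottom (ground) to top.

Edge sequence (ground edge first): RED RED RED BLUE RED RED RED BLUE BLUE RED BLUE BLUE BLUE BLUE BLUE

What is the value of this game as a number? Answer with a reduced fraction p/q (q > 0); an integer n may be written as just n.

Build val(s[:k]) for k = 1..15, string s = RED RED RED BLUE RED RED RED BLUE BLUE RED BLUE BLUE BLUE BLUE BLUE.
R: Left { (no moves) }, Right { 0 } gives simplest -1
RR: Left { (no moves) }, Right { -1, 0 } gives simplest -2
RRR: Left { (no moves) }, Right { -2, -1, 0 } gives simplest -3
RRRB: Left { -3 }, Right { -2, -1, 0 } gives simplest -5/2
RRRBR: Left { -3 }, Right { -5/2, -2, -1, 0 } gives simplest -11/4
RRRBRR: Left { -3 }, Right { -11/4, -5/2, -2, -1, 0 } gives simplest -23/8
RRRBRRR: Left { -3 }, Right { -23/8, -11/4, -5/2, -2, -1, 0 } gives simplest -47/16
RRRBRRRB: Left { -3, -47/16 }, Right { -23/8, -11/4, -5/2, -2, -1, 0 } gives simplest -93/32
RRRBRRRBB: Left { -3, -47/16, -93/32 }, Right { -23/8, -11/4, -5/2, -2, -1, 0 } gives simplest -185/64
RRRBRRRBBR: Left { -3, -47/16, -93/32 }, Right { -185/64, -23/8, -11/4, -5/2, -2, -1, 0 } gives simplest -371/128
RRRBRRRBBRB: Left { -3, -47/16, -93/32, -371/128 }, Right { -185/64, -23/8, -11/4, -5/2, -2, -1, 0 } gives simplest -741/256
RRRBRRRBBRBB: Left { -3, -47/16, -93/32, -371/128, -741/256 }, Right { -185/64, -23/8, -11/4, -5/2, -2, -1, 0 } gives simplest -1481/512
RRRBRRRBBRBBB: Left { -3, -47/16, -93/32, -371/128, -741/256, -1481/512 }, Right { -185/64, -23/8, -11/4, -5/2, -2, -1, 0 } gives simplest -2961/1024
RRRBRRRBBRBBBB: Left { -3, -47/16, -93/32, -371/128, -741/256, -1481/512, -2961/1024 }, Right { -185/64, -23/8, -11/4, -5/2, -2, -1, 0 } gives simplest -5921/2048
RRRBRRRBBRBBBBB: Left { -3, -47/16, -93/32, -371/128, -741/256, -1481/512, -2961/1024, -5921/2048 }, Right { -185/64, -23/8, -11/4, -5/2, -2, -1, 0 } gives simplest -11841/4096

-11841/4096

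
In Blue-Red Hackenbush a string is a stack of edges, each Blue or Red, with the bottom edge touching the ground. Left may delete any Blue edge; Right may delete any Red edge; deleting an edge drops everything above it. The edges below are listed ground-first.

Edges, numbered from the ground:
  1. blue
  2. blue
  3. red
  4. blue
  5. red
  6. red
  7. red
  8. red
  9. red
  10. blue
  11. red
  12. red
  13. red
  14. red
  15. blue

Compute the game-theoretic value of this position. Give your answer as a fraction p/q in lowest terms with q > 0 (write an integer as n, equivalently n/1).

Build v(s[:k]) for k = 1..15, string s = blue blue red blue red red red red red blue red red red red blue.
b: Left { 0 }, Right {  } = simplest 1
bb: Left { 0 1 }, Right {  } = simplest 2
bbr: Left { 0 1 }, Right { 2 } = simplest 3/2
bbrb: Left { 0 1 3/2 }, Right { 2 } = simplest 7/4
bbrbr: Left { 0 1 3/2 }, Right { 7/4 2 } = simplest 13/8
bbrbrr: Left { 0 1 3/2 }, Right { 13/8 7/4 2 } = simplest 25/16
bbrbrrr: Left { 0 1 3/2 }, Right { 25/16 13/8 7/4 2 } = simplest 49/32
bbrbrrrr: Left { 0 1 3/2 }, Right { 49/32 25/16 13/8 7/4 2 } = simplest 97/64
bbrbrrrrr: Left { 0 1 3/2 }, Right { 97/64 49/32 25/16 13/8 7/4 2 } = simplest 193/128
bbrbrrrrrb: Left { 0 1 3/2 193/128 }, Right { 97/64 49/32 25/16 13/8 7/4 2 } = simplest 387/256
bbrbrrrrrbr: Left { 0 1 3/2 193/128 }, Right { 387/256 97/64 49/32 25/16 13/8 7/4 2 } = simplest 773/512
bbrbrrrrrbrr: Left { 0 1 3/2 193/128 }, Right { 773/512 387/256 97/64 49/32 25/16 13/8 7/4 2 } = simplest 1545/1024
bbrbrrrrrbrrr: Left { 0 1 3/2 193/128 }, Right { 1545/1024 773/512 387/256 97/64 49/32 25/16 13/8 7/4 2 } = simplest 3089/2048
bbrbrrrrrbrrrr: Left { 0 1 3/2 193/128 }, Right { 3089/2048 1545/1024 773/512 387/256 97/64 49/32 25/16 13/8 7/4 2 } = simplest 6177/4096
bbrbrrrrrbrrrrb: Left { 0 1 3/2 193/128 6177/4096 }, Right { 3089/2048 1545/1024 773/512 387/256 97/64 49/32 25/16 13/8 7/4 2 } = simplest 12355/8192

12355/8192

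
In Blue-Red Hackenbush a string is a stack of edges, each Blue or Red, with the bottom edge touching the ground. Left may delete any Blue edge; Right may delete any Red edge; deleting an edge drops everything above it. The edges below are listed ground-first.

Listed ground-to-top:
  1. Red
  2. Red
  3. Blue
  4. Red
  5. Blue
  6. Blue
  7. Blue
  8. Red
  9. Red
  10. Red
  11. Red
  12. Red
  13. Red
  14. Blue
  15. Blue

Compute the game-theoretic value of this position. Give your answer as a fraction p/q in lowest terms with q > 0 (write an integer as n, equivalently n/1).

1 of 15 · R · max L −∞ · min R 0 ⇒ -1
2 of 15 · RR · max L −∞ · min R -1 ⇒ -2
3 of 15 · RRB · max L -2 · min R -1 ⇒ -3/2
4 of 15 · RRBR · max L -2 · min R -3/2 ⇒ -7/4
5 of 15 · RRBRB · max L -7/4 · min R -3/2 ⇒ -13/8
6 of 15 · RRBRBB · max L -13/8 · min R -3/2 ⇒ -25/16
7 of 15 · RRBRBBB · max L -25/16 · min R -3/2 ⇒ -49/32
8 of 15 · RRBRBBBR · max L -25/16 · min R -49/32 ⇒ -99/64
9 of 15 · RRBRBBBRR · max L -25/16 · min R -99/64 ⇒ -199/128
10 of 15 · RRBRBBBRRR · max L -25/16 · min R -199/128 ⇒ -399/256
11 of 15 · RRBRBBBRRRR · max L -25/16 · min R -399/256 ⇒ -799/512
12 of 15 · RRBRBBBRRRRR · max L -25/16 · min R -799/512 ⇒ -1599/1024
13 of 15 · RRBRBBBRRRRRR · max L -25/16 · min R -1599/1024 ⇒ -3199/2048
14 of 15 · RRBRBBBRRRRRRB · max L -3199/2048 · min R -1599/1024 ⇒ -6397/4096
15 of 15 · RRBRBBBRRRRRRBB · max L -6397/4096 · min R -1599/1024 ⇒ -12793/8192

-12793/8192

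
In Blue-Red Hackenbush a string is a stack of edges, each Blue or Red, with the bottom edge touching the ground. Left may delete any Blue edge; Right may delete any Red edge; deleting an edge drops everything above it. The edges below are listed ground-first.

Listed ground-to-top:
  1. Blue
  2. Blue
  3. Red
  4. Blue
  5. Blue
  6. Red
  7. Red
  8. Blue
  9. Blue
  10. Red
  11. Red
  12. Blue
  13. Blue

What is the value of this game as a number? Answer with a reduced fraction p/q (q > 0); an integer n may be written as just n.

3687/2048

Prefix values for Blue Blue Red Blue Blue Red Red Blue Blue Red Red Blue Blue via {L|R} + simplicity:
G_1 [B]  L=[0]  R=[]  → 1
G_2 [BB]  L=[0; 1]  R=[]  → 2
G_3 [BBR]  L=[0; 1]  R=[2]  → 3/2
G_4 [BBRB]  L=[0; 1; 3/2]  R=[2]  → 7/4
G_5 [BBRBB]  L=[0; 1; 3/2; 7/4]  R=[2]  → 15/8
G_6 [BBRBBR]  L=[0; 1; 3/2; 7/4]  R=[15/8; 2]  → 29/16
G_7 [BBRBBRR]  L=[0; 1; 3/2; 7/4]  R=[29/16; 15/8; 2]  → 57/32
G_8 [BBRBBRRB]  L=[0; 1; 3/2; 7/4; 57/32]  R=[29/16; 15/8; 2]  → 115/64
G_9 [BBRBBRRBB]  L=[0; 1; 3/2; 7/4; 57/32; 115/64]  R=[29/16; 15/8; 2]  → 231/128
G_10 [BBRBBRRBBR]  L=[0; 1; 3/2; 7/4; 57/32; 115/64]  R=[231/128; 29/16; 15/8; 2]  → 461/256
G_11 [BBRBBRRBBRR]  L=[0; 1; 3/2; 7/4; 57/32; 115/64]  R=[461/256; 231/128; 29/16; 15/8; 2]  → 921/512
G_12 [BBRBBRRBBRRB]  L=[0; 1; 3/2; 7/4; 57/32; 115/64; 921/512]  R=[461/256; 231/128; 29/16; 15/8; 2]  → 1843/1024
G_13 [BBRBBRRBBRRBB]  L=[0; 1; 3/2; 7/4; 57/32; 115/64; 921/512; 1843/1024]  R=[461/256; 231/128; 29/16; 15/8; 2]  → 3687/2048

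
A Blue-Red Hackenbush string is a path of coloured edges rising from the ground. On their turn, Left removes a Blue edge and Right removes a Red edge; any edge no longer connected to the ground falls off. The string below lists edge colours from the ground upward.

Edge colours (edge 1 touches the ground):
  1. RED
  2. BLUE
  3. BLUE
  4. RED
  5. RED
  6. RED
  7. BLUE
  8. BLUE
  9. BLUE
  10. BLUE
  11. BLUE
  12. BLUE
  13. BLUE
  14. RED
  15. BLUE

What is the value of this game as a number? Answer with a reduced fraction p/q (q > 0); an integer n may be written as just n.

-7173/16384

Recurse on prefixes of the 15-edge string RED BLUE BLUE RED RED RED BLUE BLUE BLUE BLUE BLUE BLUE BLUE RED BLUE:
g_1 [R]  L=[—]  R=[0]  -> -1
g_2 [RB]  L=[-1]  R=[0]  -> -1/2
g_3 [RBB]  L=[-1; -1/2]  R=[0]  -> -1/4
g_4 [RBBR]  L=[-1; -1/2]  R=[-1/4; 0]  -> -3/8
g_5 [RBBRR]  L=[-1; -1/2]  R=[-3/8; -1/4; 0]  -> -7/16
g_6 [RBBRRR]  L=[-1; -1/2]  R=[-7/16; -3/8; -1/4; 0]  -> -15/32
g_7 [RBBRRRB]  L=[-1; -1/2; -15/32]  R=[-7/16; -3/8; -1/4; 0]  -> -29/64
g_8 [RBBRRRBB]  L=[-1; -1/2; -15/32; -29/64]  R=[-7/16; -3/8; -1/4; 0]  -> -57/128
g_9 [RBBRRRBBB]  L=[-1; -1/2; -15/32; -29/64; -57/128]  R=[-7/16; -3/8; -1/4; 0]  -> -113/256
g_10 [RBBRRRBBBB]  L=[-1; -1/2; -15/32; -29/64; -57/128; -113/256]  R=[-7/16; -3/8; -1/4; 0]  -> -225/512
g_11 [RBBRRRBBBBB]  L=[-1; -1/2; -15/32; -29/64; -57/128; -113/256; -225/512]  R=[-7/16; -3/8; -1/4; 0]  -> -449/1024
g_12 [RBBRRRBBBBBB]  L=[-1; -1/2; -15/32; -29/64; -57/128; -113/256; -225/512; -449/1024]  R=[-7/16; -3/8; -1/4; 0]  -> -897/2048
g_13 [RBBRRRBBBBBBB]  L=[-1; -1/2; -15/32; -29/64; -57/128; -113/256; -225/512; -449/1024; -897/2048]  R=[-7/16; -3/8; -1/4; 0]  -> -1793/4096
g_14 [RBBRRRBBBBBBBR]  L=[-1; -1/2; -15/32; -29/64; -57/128; -113/256; -225/512; -449/1024; -897/2048]  R=[-1793/4096; -7/16; -3/8; -1/4; 0]  -> -3587/8192
g_15 [RBBRRRBBBBBBBRB]  L=[-1; -1/2; -15/32; -29/64; -57/128; -113/256; -225/512; -449/1024; -897/2048; -3587/8192]  R=[-1793/4096; -7/16; -3/8; -1/4; 0]  -> -7173/16384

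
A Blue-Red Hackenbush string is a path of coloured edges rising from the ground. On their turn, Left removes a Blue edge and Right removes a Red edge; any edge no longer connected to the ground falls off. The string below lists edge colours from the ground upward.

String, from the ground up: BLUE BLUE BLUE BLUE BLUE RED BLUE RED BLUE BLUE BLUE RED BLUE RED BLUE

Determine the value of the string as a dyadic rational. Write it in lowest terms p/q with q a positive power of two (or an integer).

1 of 15 · B · max L 0 · min R +∞ → 1
2 of 15 · BB · max L 1 · min R +∞ → 2
3 of 15 · BBB · max L 2 · min R +∞ → 3
4 of 15 · BBBB · max L 3 · min R +∞ → 4
5 of 15 · BBBBB · max L 4 · min R +∞ → 5
6 of 15 · BBBBBR · max L 4 · min R 5 → 9/2
7 of 15 · BBBBBRB · max L 9/2 · min R 5 → 19/4
8 of 15 · BBBBBRBR · max L 9/2 · min R 19/4 → 37/8
9 of 15 · BBBBBRBRB · max L 37/8 · min R 19/4 → 75/16
10 of 15 · BBBBBRBRBB · max L 75/16 · min R 19/4 → 151/32
11 of 15 · BBBBBRBRBBB · max L 151/32 · min R 19/4 → 303/64
12 of 15 · BBBBBRBRBBBR · max L 151/32 · min R 303/64 → 605/128
13 of 15 · BBBBBRBRBBBRB · max L 605/128 · min R 303/64 → 1211/256
14 of 15 · BBBBBRBRBBBRBR · max L 605/128 · min R 1211/256 → 2421/512
15 of 15 · BBBBBRBRBBBRBRB · max L 2421/512 · min R 1211/256 → 4843/1024

4843/1024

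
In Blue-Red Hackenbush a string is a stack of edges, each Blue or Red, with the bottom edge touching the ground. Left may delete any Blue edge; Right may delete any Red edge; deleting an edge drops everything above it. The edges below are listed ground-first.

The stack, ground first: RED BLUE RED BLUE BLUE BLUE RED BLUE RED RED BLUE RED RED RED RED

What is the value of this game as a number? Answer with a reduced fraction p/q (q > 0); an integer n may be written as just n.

step 1: add RED to get R; options L={ (no moves) } R={ 0 } gives -1
step 2: add BLUE to get RB; options L={ -1 } R={ 0 } gives -1/2
step 3: add RED to get RBR; options L={ -1 } R={ -1/2,0 } gives -3/4
step 4: add BLUE to get RBRB; options L={ -1,-3/4 } R={ -1/2,0 } gives -5/8
step 5: add BLUE to get RBRBB; options L={ -1,-3/4,-5/8 } R={ -1/2,0 } gives -9/16
step 6: add BLUE to get RBRBBB; options L={ -1,-3/4,-5/8,-9/16 } R={ -1/2,0 } gives -17/32
step 7: add RED to get RBRBBBR; options L={ -1,-3/4,-5/8,-9/16 } R={ -17/32,-1/2,0 } gives -35/64
step 8: add BLUE to get RBRBBBRB; options L={ -1,-3/4,-5/8,-9/16,-35/64 } R={ -17/32,-1/2,0 } gives -69/128
step 9: add RED to get RBRBBBRBR; options L={ -1,-3/4,-5/8,-9/16,-35/64 } R={ -69/128,-17/32,-1/2,0 } gives -139/256
step 10: add RED to get RBRBBBRBRR; options L={ -1,-3/4,-5/8,-9/16,-35/64 } R={ -139/256,-69/128,-17/32,-1/2,0 } gives -279/512
step 11: add BLUE to get RBRBBBRBRRB; options L={ -1,-3/4,-5/8,-9/16,-35/64,-279/512 } R={ -139/256,-69/128,-17/32,-1/2,0 } gives -557/1024
step 12: add RED to get RBRBBBRBRRBR; options L={ -1,-3/4,-5/8,-9/16,-35/64,-279/512 } R={ -557/1024,-139/256,-69/128,-17/32,-1/2,0 } gives -1115/2048
step 13: add RED to get RBRBBBRBRRBRR; options L={ -1,-3/4,-5/8,-9/16,-35/64,-279/512 } R={ -1115/2048,-557/1024,-139/256,-69/128,-17/32,-1/2,0 } gives -2231/4096
step 14: add RED to get RBRBBBRBRRBRRR; options L={ -1,-3/4,-5/8,-9/16,-35/64,-279/512 } R={ -2231/4096,-1115/2048,-557/1024,-139/256,-69/128,-17/32,-1/2,0 } gives -4463/8192
step 15: add RED to get RBRBBBRBRRBRRRR; options L={ -1,-3/4,-5/8,-9/16,-35/64,-279/512 } R={ -4463/8192,-2231/4096,-1115/2048,-557/1024,-139/256,-69/128,-17/32,-1/2,0 } gives -8927/16384

-8927/16384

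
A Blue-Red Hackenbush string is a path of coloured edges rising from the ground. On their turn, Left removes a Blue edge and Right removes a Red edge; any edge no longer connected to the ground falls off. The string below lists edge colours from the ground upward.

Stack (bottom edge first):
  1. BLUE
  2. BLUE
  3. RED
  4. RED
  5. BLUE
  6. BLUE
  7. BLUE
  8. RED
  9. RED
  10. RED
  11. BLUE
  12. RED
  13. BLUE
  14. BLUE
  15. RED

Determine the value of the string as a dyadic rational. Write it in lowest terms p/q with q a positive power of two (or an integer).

11821/8192

Recurse on prefixes of the 15-edge string BLUE BLUE RED RED BLUE BLUE BLUE RED RED RED BLUE RED BLUE BLUE RED:
g(B) = { 0 | none } — 1
g(BB) = { 0,1 | none } — 2
g(BBR) = { 0,1 | 2 } — 3/2
g(BBRR) = { 0,1 | 3/2,2 } — 5/4
g(BBRRB) = { 0,1,5/4 | 3/2,2 } — 11/8
g(BBRRBB) = { 0,1,5/4,11/8 | 3/2,2 } — 23/16
g(BBRRBBB) = { 0,1,5/4,11/8,23/16 | 3/2,2 } — 47/32
g(BBRRBBBR) = { 0,1,5/4,11/8,23/16 | 47/32,3/2,2 } — 93/64
g(BBRRBBBRR) = { 0,1,5/4,11/8,23/16 | 93/64,47/32,3/2,2 } — 185/128
g(BBRRBBBRRR) = { 0,1,5/4,11/8,23/16 | 185/128,93/64,47/32,3/2,2 } — 369/256
g(BBRRBBBRRRB) = { 0,1,5/4,11/8,23/16,369/256 | 185/128,93/64,47/32,3/2,2 } — 739/512
g(BBRRBBBRRRBR) = { 0,1,5/4,11/8,23/16,369/256 | 739/512,185/128,93/64,47/32,3/2,2 } — 1477/1024
g(BBRRBBBRRRBRB) = { 0,1,5/4,11/8,23/16,369/256,1477/1024 | 739/512,185/128,93/64,47/32,3/2,2 } — 2955/2048
g(BBRRBBBRRRBRBB) = { 0,1,5/4,11/8,23/16,369/256,1477/1024,2955/2048 | 739/512,185/128,93/64,47/32,3/2,2 } — 5911/4096
g(BBRRBBBRRRBRBBR) = { 0,1,5/4,11/8,23/16,369/256,1477/1024,2955/2048 | 5911/4096,739/512,185/128,93/64,47/32,3/2,2 } — 11821/8192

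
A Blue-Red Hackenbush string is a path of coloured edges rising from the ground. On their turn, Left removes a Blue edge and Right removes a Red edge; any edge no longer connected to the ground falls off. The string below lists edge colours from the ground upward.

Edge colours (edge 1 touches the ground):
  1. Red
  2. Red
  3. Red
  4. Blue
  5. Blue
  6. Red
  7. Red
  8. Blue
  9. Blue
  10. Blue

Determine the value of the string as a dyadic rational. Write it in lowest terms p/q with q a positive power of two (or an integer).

-305/128

val(R) = { (no moves) | 0 } => -1
val(RR) = { (no moves) | -1; 0 } => -2
val(RRR) = { (no moves) | -2; -1; 0 } => -3
val(RRRB) = { -3 | -2; -1; 0 } => -5/2
val(RRRBB) = { -3; -5/2 | -2; -1; 0 } => -9/4
val(RRRBBR) = { -3; -5/2 | -9/4; -2; -1; 0 } => -19/8
val(RRRBBRR) = { -3; -5/2 | -19/8; -9/4; -2; -1; 0 } => -39/16
val(RRRBBRRB) = { -3; -5/2; -39/16 | -19/8; -9/4; -2; -1; 0 } => -77/32
val(RRRBBRRBB) = { -3; -5/2; -39/16; -77/32 | -19/8; -9/4; -2; -1; 0 } => -153/64
val(RRRBBRRBBB) = { -3; -5/2; -39/16; -77/32; -153/64 | -19/8; -9/4; -2; -1; 0 } => -305/128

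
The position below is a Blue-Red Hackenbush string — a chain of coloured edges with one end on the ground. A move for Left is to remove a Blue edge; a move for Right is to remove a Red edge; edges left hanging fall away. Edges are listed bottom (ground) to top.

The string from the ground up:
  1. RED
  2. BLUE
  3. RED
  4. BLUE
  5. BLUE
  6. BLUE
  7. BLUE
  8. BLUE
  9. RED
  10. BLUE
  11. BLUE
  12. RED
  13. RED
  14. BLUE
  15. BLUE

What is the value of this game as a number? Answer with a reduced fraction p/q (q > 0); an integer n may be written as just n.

v_1 [R]  L=[(no moves)]  R=[0]  → -1
v_2 [RB]  L=[-1]  R=[0]  → -1/2
v_3 [RBR]  L=[-1]  R=[-1/2,0]  → -3/4
v_4 [RBRB]  L=[-1,-3/4]  R=[-1/2,0]  → -5/8
v_5 [RBRBB]  L=[-1,-3/4,-5/8]  R=[-1/2,0]  → -9/16
v_6 [RBRBBB]  L=[-1,-3/4,-5/8,-9/16]  R=[-1/2,0]  → -17/32
v_7 [RBRBBBB]  L=[-1,-3/4,-5/8,-9/16,-17/32]  R=[-1/2,0]  → -33/64
v_8 [RBRBBBBB]  L=[-1,-3/4,-5/8,-9/16,-17/32,-33/64]  R=[-1/2,0]  → -65/128
v_9 [RBRBBBBBR]  L=[-1,-3/4,-5/8,-9/16,-17/32,-33/64]  R=[-65/128,-1/2,0]  → -131/256
v_10 [RBRBBBBBRB]  L=[-1,-3/4,-5/8,-9/16,-17/32,-33/64,-131/256]  R=[-65/128,-1/2,0]  → -261/512
v_11 [RBRBBBBBRBB]  L=[-1,-3/4,-5/8,-9/16,-17/32,-33/64,-131/256,-261/512]  R=[-65/128,-1/2,0]  → -521/1024
v_12 [RBRBBBBBRBBR]  L=[-1,-3/4,-5/8,-9/16,-17/32,-33/64,-131/256,-261/512]  R=[-521/1024,-65/128,-1/2,0]  → -1043/2048
v_13 [RBRBBBBBRBBRR]  L=[-1,-3/4,-5/8,-9/16,-17/32,-33/64,-131/256,-261/512]  R=[-1043/2048,-521/1024,-65/128,-1/2,0]  → -2087/4096
v_14 [RBRBBBBBRBBRRB]  L=[-1,-3/4,-5/8,-9/16,-17/32,-33/64,-131/256,-261/512,-2087/4096]  R=[-1043/2048,-521/1024,-65/128,-1/2,0]  → -4173/8192
v_15 [RBRBBBBBRBBRRBB]  L=[-1,-3/4,-5/8,-9/16,-17/32,-33/64,-131/256,-261/512,-2087/4096,-4173/8192]  R=[-1043/2048,-521/1024,-65/128,-1/2,0]  → -8345/16384

-8345/16384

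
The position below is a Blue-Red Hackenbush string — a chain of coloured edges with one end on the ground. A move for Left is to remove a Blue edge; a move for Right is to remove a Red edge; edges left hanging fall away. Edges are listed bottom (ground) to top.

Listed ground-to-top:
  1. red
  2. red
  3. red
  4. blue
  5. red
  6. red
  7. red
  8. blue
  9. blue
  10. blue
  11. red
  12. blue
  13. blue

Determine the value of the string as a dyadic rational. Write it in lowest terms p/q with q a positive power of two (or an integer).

1 of 13 · r · max L −∞ · min R 0 — -1
2 of 13 · rr · max L −∞ · min R -1 — -2
3 of 13 · rrr · max L −∞ · min R -2 — -3
4 of 13 · rrrb · max L -3 · min R -2 — -5/2
5 of 13 · rrrbr · max L -3 · min R -5/2 — -11/4
6 of 13 · rrrbrr · max L -3 · min R -11/4 — -23/8
7 of 13 · rrrbrrr · max L -3 · min R -23/8 — -47/16
8 of 13 · rrrbrrrb · max L -47/16 · min R -23/8 — -93/32
9 of 13 · rrrbrrrbb · max L -93/32 · min R -23/8 — -185/64
10 of 13 · rrrbrrrbbb · max L -185/64 · min R -23/8 — -369/128
11 of 13 · rrrbrrrbbbr · max L -185/64 · min R -369/128 — -739/256
12 of 13 · rrrbrrrbbbrb · max L -739/256 · min R -369/128 — -1477/512
13 of 13 · rrrbrrrbbbrbb · max L -1477/512 · min R -369/128 — -2953/1024

-2953/1024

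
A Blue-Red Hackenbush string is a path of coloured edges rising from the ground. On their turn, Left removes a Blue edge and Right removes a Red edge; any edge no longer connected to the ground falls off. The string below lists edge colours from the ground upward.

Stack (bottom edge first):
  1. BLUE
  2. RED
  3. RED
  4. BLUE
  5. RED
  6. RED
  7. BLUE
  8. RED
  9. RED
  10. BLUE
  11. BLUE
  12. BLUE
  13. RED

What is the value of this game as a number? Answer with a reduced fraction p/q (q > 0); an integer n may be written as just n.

Build val(s[:k]) for k = 1..13, string s = BLUE RED RED BLUE RED RED BLUE RED RED BLUE BLUE BLUE RED.
val(B) = { 0 | none } — 1
val(BR) = { 0 | 1 } — 1/2
val(BRR) = { 0 | 1/2,1 } — 1/4
val(BRRB) = { 0,1/4 | 1/2,1 } — 3/8
val(BRRBR) = { 0,1/4 | 3/8,1/2,1 } — 5/16
val(BRRBRR) = { 0,1/4 | 5/16,3/8,1/2,1 } — 9/32
val(BRRBRRB) = { 0,1/4,9/32 | 5/16,3/8,1/2,1 } — 19/64
val(BRRBRRBR) = { 0,1/4,9/32 | 19/64,5/16,3/8,1/2,1 } — 37/128
val(BRRBRRBRR) = { 0,1/4,9/32 | 37/128,19/64,5/16,3/8,1/2,1 } — 73/256
val(BRRBRRBRRB) = { 0,1/4,9/32,73/256 | 37/128,19/64,5/16,3/8,1/2,1 } — 147/512
val(BRRBRRBRRBB) = { 0,1/4,9/32,73/256,147/512 | 37/128,19/64,5/16,3/8,1/2,1 } — 295/1024
val(BRRBRRBRRBBB) = { 0,1/4,9/32,73/256,147/512,295/1024 | 37/128,19/64,5/16,3/8,1/2,1 } — 591/2048
val(BRRBRRBRRBBBR) = { 0,1/4,9/32,73/256,147/512,295/1024 | 591/2048,37/128,19/64,5/16,3/8,1/2,1 } — 1181/4096

1181/4096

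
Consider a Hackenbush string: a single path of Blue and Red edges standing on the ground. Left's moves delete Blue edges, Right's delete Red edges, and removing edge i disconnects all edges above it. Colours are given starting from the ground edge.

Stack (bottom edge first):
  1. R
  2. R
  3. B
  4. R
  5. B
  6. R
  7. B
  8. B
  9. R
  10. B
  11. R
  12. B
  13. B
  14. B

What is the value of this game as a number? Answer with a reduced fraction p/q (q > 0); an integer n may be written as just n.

Prefix values for R R B R B R B B R B R B B B via {L|R} + simplicity:
value(R) = { (no moves) | 0 } gives -1
value(RR) = { (no moves) | -1,0 } gives -2
value(RRB) = { -2 | -1,0 } gives -3/2
value(RRBR) = { -2 | -3/2,-1,0 } gives -7/4
value(RRBRB) = { -2,-7/4 | -3/2,-1,0 } gives -13/8
value(RRBRBR) = { -2,-7/4 | -13/8,-3/2,-1,0 } gives -27/16
value(RRBRBRB) = { -2,-7/4,-27/16 | -13/8,-3/2,-1,0 } gives -53/32
value(RRBRBRBB) = { -2,-7/4,-27/16,-53/32 | -13/8,-3/2,-1,0 } gives -105/64
value(RRBRBRBBR) = { -2,-7/4,-27/16,-53/32 | -105/64,-13/8,-3/2,-1,0 } gives -211/128
value(RRBRBRBBRB) = { -2,-7/4,-27/16,-53/32,-211/128 | -105/64,-13/8,-3/2,-1,0 } gives -421/256
value(RRBRBRBBRBR) = { -2,-7/4,-27/16,-53/32,-211/128 | -421/256,-105/64,-13/8,-3/2,-1,0 } gives -843/512
value(RRBRBRBBRBRB) = { -2,-7/4,-27/16,-53/32,-211/128,-843/512 | -421/256,-105/64,-13/8,-3/2,-1,0 } gives -1685/1024
value(RRBRBRBBRBRBB) = { -2,-7/4,-27/16,-53/32,-211/128,-843/512,-1685/1024 | -421/256,-105/64,-13/8,-3/2,-1,0 } gives -3369/2048
value(RRBRBRBBRBRBBB) = { -2,-7/4,-27/16,-53/32,-211/128,-843/512,-1685/1024,-3369/2048 | -421/256,-105/64,-13/8,-3/2,-1,0 } gives -6737/4096

-6737/4096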